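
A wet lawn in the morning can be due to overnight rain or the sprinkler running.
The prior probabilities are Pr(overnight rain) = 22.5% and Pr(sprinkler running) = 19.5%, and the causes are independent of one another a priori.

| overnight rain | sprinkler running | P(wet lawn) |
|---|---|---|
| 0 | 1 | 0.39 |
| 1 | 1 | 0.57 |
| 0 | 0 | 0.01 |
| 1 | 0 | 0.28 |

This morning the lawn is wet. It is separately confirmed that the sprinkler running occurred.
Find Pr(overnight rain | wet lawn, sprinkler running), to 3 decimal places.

Pr(overnight rain | wet lawn, sprinkler running) ≈ 0.298

Numerator (weight on configurations with overnight rain): 0.57*0.225 = 0.128250
Denominator P(wet lawn | sprinkler running): 0.39*0.775 + 0.57*0.225 = 0.430500
Posterior = 0.128250 / 0.430500 ≈ 0.298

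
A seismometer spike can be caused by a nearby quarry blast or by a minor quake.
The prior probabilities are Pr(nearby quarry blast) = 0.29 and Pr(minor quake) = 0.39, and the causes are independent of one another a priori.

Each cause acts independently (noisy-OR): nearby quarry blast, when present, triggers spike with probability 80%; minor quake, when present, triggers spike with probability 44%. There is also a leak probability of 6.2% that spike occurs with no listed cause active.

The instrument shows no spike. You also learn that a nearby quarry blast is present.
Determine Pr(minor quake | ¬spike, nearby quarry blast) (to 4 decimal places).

Under noisy-OR, P(spike | causes) = 1 − (1−0.062)·∏(1−qᵢ) over the active causes.
P(¬spike | nearby quarry blast) = 0.1876×0.61 + 0.105056×0.39 = 0.114436 + 0.040972 = 0.155408
Restricting to configurations with minor quake present: 0.105056×0.39 = 0.040972.
Hence the posterior is 0.040972/0.155408 ≈ 0.2636.

Pr(minor quake | ¬spike, nearby quarry blast) ≈ 0.2636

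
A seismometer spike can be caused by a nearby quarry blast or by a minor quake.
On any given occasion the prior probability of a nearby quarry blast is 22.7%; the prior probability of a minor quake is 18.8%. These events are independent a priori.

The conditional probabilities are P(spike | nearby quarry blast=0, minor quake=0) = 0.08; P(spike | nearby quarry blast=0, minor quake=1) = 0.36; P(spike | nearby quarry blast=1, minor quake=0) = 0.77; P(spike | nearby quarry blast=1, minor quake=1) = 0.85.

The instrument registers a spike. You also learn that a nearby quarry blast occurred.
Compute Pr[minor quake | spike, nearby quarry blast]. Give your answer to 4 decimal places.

Pr[minor quake | spike, nearby quarry blast] ≈ 0.2036

By total probability over both values of minor quake:
  P(spike | nearby quarry blast) = 0.77·0.812 + 0.85·0.188
        = 0.625240 + 0.159800 = 0.785040
Configurations with minor quake contribute 0.159800, so
  P(minor quake | spike, nearby quarry blast) = 0.159800 / 0.785040 ≈ 0.2036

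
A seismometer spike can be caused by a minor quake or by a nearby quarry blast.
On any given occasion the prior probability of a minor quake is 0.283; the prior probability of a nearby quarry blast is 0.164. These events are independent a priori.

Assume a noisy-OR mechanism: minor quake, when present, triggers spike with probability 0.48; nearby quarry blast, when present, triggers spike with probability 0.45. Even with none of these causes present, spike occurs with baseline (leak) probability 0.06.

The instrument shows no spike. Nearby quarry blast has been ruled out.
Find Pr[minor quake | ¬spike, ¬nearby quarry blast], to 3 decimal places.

Under noisy-OR, P(spike | causes) = 1 − (1−0.06)·∏(1−qᵢ) over the active causes.
P(¬spike | ¬nearby quarry blast) = 0.94*0.717 + 0.4888*0.283 = 0.673980 + 0.138330 = 0.812310
Restricting to configurations with minor quake present: 0.4888*0.283 = 0.138330.
P(minor quake | ¬spike, ¬nearby quarry blast) = 0.138330 / 0.812310 ≈ 0.170

Pr[minor quake | ¬spike, ¬nearby quarry blast] ≈ 0.170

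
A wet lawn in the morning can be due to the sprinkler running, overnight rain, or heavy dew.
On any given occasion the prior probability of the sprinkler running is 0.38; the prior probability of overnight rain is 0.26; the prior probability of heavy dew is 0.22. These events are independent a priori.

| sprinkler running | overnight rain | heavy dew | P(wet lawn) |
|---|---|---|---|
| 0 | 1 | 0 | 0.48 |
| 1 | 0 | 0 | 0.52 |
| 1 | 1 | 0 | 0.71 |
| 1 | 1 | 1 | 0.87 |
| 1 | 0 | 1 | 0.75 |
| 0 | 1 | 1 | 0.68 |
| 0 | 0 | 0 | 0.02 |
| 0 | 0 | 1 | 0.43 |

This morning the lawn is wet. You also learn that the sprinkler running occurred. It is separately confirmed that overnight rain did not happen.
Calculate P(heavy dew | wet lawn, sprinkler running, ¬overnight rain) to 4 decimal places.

P(wet lawn | sprinkler running, ¬overnight rain) = 0.52×0.78 + 0.75×0.22 = 0.405600 + 0.165000 = 0.570600
The heavy dew-present share is 0.75×0.22 = 0.165000.
So P(heavy dew | wet lawn, sprinkler running, ¬overnight rain) = 0.165000/0.570600 ≈ 0.2892.

P(heavy dew | wet lawn, sprinkler running, ¬overnight rain) ≈ 0.2892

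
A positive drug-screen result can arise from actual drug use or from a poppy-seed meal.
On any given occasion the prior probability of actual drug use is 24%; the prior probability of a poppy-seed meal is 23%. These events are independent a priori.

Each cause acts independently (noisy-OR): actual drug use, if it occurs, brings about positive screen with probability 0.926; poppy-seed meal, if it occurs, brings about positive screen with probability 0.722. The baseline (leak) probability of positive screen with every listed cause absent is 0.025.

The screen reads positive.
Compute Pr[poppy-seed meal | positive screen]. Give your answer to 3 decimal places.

Pr[poppy-seed meal | positive screen] ≈ 0.494

Under noisy-OR, P(positive screen | causes) = 1 − (1−0.025)·∏(1−qᵢ) over the active causes.
P(positive screen) = 0.025*0.76*0.77 + 0.72895*0.76*0.23 + 0.92785*0.24*0.77 + 0.979942*0.24*0.23 = 0.014630 + 0.127420 + 0.171467 + 0.054093 = 0.367610
Restricting to configurations with poppy-seed meal present: 0.127420 + 0.054093 = 0.181513.
P(poppy-seed meal | positive screen) = 0.181513 / 0.367610 ≈ 0.494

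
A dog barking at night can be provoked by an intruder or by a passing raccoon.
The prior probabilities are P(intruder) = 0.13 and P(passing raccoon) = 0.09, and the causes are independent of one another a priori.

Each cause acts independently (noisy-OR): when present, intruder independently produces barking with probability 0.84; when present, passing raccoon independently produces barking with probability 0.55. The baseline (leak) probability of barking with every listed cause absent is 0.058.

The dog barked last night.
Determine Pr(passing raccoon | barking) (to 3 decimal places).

Pr(passing raccoon | barking) ≈ 0.277

Under noisy-OR, P(barking | causes) = 1 − (1−0.058)·∏(1−qᵢ) over the active causes.
P(barking) = 0.058*0.87*0.91 + 0.5761*0.87*0.09 + 0.84928*0.13*0.91 + 0.932176*0.13*0.09 = 0.045919 + 0.045109 + 0.100470 + 0.010906 = 0.202404
Restricting to configurations with passing raccoon present: 0.045109 + 0.010906 = 0.056015.
So P(passing raccoon | barking) = 0.056015/0.202404 ≈ 0.277.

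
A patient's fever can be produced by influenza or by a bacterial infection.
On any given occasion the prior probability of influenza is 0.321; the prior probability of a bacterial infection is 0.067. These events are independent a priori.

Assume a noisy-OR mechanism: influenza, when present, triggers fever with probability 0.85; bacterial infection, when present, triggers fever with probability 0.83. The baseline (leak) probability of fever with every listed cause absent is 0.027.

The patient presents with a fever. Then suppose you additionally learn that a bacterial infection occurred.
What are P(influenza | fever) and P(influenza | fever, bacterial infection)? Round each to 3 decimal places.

P(influenza | fever) ≈ 0.834; P(influenza | fever, bacterial infection) ≈ 0.356

Under noisy-OR, P(fever | causes) = 1 − (1−0.027)·∏(1−qᵢ) over the active causes.
By total probability over the 4 (influenza, bacterial infection) configurations:
  P(fever) = 0.027·0.679·0.933 + 0.83459·0.679·0.067 + 0.85405·0.321·0.933 + 0.975189·0.321·0.067
        = 0.017105 + 0.037968 + 0.255782 + 0.020973 = 0.331828
The terms with influenza present sum to 0.276755, so
  P(influenza | fever) = 0.276755 / 0.331828 ≈ 0.834

Now condition on the additional information:
Enumerate both values of influenza and weight by the priors:
  P(fever | bacterial infection) = 0.83459×0.679 + 0.975189×0.321
        = 0.566687 + 0.313036 = 0.879723
The terms with influenza present sum to 0.313036, so
  P(influenza | fever, bacterial infection) = 0.313036 / 0.879723 ≈ 0.356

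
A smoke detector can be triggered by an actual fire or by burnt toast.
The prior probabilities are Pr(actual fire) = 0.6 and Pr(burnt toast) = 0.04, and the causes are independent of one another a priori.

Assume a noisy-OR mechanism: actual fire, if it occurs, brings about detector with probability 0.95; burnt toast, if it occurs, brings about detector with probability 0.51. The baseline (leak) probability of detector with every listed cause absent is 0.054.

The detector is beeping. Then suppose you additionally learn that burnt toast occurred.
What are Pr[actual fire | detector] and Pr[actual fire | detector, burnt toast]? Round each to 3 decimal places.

Pr[actual fire | detector] ≈ 0.951; Pr[actual fire | detector, burnt toast] ≈ 0.732

Under noisy-OR, P(detector | causes) = 1 − (1−0.054)·∏(1−qᵢ) over the active causes.
Enumerate the 4 (actual fire, burnt toast) configurations and weight by the priors:
  P(detector) = 0.054×0.4×0.96 + 0.53646×0.4×0.04 + 0.9527×0.6×0.96 + 0.976823×0.6×0.04
        = 0.020736 + 0.008583 + 0.548755 + 0.023444 = 0.601518
Configurations with actual fire contribute 0.572199, so
  P(actual fire | detector) = 0.572199 / 0.601518 ≈ 0.951

Now also conditioning on burnt toast=true:
Enumerate both values of actual fire and weight by the priors:
  P(detector | burnt toast) = 0.53646*0.4 + 0.976823*0.6
        = 0.214584 + 0.586094 = 0.800678
Configurations with actual fire contribute 0.586094, so
  P(actual fire | detector, burnt toast) = 0.586094 / 0.800678 ≈ 0.732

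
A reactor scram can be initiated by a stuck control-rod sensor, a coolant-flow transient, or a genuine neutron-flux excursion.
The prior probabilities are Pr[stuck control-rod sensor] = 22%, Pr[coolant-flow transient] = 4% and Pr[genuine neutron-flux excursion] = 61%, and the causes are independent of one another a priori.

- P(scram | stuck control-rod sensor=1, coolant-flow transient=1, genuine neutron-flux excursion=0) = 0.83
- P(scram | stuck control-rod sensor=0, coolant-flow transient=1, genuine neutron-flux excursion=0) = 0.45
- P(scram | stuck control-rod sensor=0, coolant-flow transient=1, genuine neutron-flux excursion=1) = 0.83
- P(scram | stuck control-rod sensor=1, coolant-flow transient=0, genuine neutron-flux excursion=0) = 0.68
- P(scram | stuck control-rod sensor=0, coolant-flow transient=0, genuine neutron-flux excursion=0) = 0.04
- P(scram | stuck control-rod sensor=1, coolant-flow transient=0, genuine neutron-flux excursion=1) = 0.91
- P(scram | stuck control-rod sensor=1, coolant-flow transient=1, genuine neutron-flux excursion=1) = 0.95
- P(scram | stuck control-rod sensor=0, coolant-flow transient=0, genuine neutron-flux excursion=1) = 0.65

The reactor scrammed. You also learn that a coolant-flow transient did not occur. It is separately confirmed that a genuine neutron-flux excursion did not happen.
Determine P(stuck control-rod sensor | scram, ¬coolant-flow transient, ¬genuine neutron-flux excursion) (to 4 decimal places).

P(stuck control-rod sensor | scram, ¬coolant-flow transient, ¬genuine neutron-flux excursion) ≈ 0.8274

Sum P(scram|·) weighted by the priors over both values of stuck control-rod sensor:
  P(scram | ¬coolant-flow transient, ¬genuine neutron-flux excursion) = 0.04*0.78 + 0.68*0.22
        = 0.031200 + 0.149600 = 0.180800
Configurations with stuck control-rod sensor contribute 0.149600, so
  P(stuck control-rod sensor | scram, ¬coolant-flow transient, ¬genuine neutron-flux excursion) = 0.149600 / 0.180800 ≈ 0.8274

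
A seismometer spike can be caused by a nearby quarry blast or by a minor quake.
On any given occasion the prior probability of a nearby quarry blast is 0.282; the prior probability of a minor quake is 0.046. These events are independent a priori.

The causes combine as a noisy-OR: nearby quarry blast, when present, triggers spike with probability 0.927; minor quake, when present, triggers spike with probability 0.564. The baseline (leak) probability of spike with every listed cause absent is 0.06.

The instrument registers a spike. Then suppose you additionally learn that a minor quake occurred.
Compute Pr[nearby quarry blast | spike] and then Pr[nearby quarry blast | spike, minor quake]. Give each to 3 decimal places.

Pr[nearby quarry blast | spike] ≈ 0.813; Pr[nearby quarry blast | spike, minor quake] ≈ 0.392

Under noisy-OR, P(spike | causes) = 1 − (1−0.06)·∏(1−qᵢ) over the active causes.
P(spike) = 0.06*0.718*0.954 + 0.59016*0.718*0.046 + 0.93138*0.282*0.954 + 0.970082*0.282*0.046 = 0.041098 + 0.019492 + 0.250567 + 0.012584 = 0.323741
Of this, 0.263151 comes from 0.250567 + 0.012584 (the nearby quarry blast=true cases).
P(nearby quarry blast | spike) = 0.263151 / 0.323741 ≈ 0.813

With the extra evidence:
P(spike | minor quake) = 0.59016*0.718 + 0.970082*0.282 = 0.423735 + 0.273563 = 0.697298
Restricting to configurations with nearby quarry blast present: 0.970082*0.282 = 0.273563.
P(nearby quarry blast | spike, minor quake) = 0.273563 / 0.697298 ≈ 0.392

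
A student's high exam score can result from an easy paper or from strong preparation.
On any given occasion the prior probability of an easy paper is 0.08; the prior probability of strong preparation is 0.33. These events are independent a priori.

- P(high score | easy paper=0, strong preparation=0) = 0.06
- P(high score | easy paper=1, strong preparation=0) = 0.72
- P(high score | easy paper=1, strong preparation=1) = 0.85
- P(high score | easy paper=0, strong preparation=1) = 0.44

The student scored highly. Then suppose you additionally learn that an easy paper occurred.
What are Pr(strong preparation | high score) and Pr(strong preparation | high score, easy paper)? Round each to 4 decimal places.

For the numerator, keep only strong preparation=true terms: 0.133584 + 0.022440 = 0.156024
The normalizing constant is 0.06·0.92·0.67 + 0.44·0.92·0.33 + 0.72·0.08·0.67 + 0.85·0.08·0.33 = 0.231600
P(strong preparation | high score) = 0.156024/0.231600 ≈ 0.6737

With the extra evidence:
Weight on strong preparation=true, given the evidence: 0.85·0.33 = 0.280500
Normalizer over all consistent configurations: 0.72·0.67 + 0.85·0.33 = 0.762900
P(strong preparation | high score, easy paper) = 0.280500/0.762900 ≈ 0.3677
— easy paper explains away the evidence for strong preparation.

Pr(strong preparation | high score) ≈ 0.6737; Pr(strong preparation | high score, easy paper) ≈ 0.3677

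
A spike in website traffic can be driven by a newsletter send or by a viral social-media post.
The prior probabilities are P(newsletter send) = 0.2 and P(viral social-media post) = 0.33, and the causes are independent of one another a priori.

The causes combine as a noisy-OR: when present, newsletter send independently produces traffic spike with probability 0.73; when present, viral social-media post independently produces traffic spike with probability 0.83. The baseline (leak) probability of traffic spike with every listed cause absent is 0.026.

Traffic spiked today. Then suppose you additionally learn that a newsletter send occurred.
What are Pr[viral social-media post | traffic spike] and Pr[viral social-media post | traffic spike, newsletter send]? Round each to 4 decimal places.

Under noisy-OR, P(traffic spike | causes) = 1 − (1−0.026)·∏(1−qᵢ) over the active causes.
P(traffic spike) = 0.026·0.8·0.67 + 0.83442·0.8·0.33 + 0.73702·0.2·0.67 + 0.955293·0.2·0.33 = 0.013936 + 0.220287 + 0.098761 + 0.063049 = 0.396033
Of this, 0.283336 comes from 0.220287 + 0.063049 (the viral social-media post=true cases).
Hence the posterior is 0.283336/0.396033 ≈ 0.7154.

Now also conditioning on newsletter send=true:
P(traffic spike | newsletter send) = 0.73702·0.67 + 0.955293·0.33 = 0.493803 + 0.315247 = 0.809050
The viral social-media post-present share is 0.955293·0.33 = 0.315247.
So P(viral social-media post | traffic spike, newsletter send) = 0.315247/0.809050 ≈ 0.3897.
Conditioning on newsletter send lowers the posterior on viral social-media post: the classic explaining-away effect in a common-effect structure.

Pr[viral social-media post | traffic spike] ≈ 0.7154; Pr[viral social-media post | traffic spike, newsletter send] ≈ 0.3897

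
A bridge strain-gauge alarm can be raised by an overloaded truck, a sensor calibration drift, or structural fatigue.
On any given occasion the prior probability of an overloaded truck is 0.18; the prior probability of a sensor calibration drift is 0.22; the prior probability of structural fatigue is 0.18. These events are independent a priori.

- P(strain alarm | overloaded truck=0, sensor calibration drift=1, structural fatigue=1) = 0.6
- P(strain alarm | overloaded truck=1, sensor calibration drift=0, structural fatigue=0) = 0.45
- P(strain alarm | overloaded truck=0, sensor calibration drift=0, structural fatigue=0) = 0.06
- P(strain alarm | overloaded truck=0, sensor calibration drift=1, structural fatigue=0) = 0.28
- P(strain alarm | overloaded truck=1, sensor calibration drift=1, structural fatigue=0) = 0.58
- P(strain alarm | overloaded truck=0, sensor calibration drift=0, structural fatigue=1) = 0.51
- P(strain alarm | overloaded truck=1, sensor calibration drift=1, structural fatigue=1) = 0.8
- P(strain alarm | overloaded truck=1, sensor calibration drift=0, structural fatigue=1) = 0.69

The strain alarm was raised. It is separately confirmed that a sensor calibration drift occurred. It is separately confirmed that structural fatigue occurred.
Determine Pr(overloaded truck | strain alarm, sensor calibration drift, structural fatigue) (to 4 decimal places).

Pr(overloaded truck | strain alarm, sensor calibration drift, structural fatigue) ≈ 0.2264

P(strain alarm | sensor calibration drift, structural fatigue) = 0.6*0.82 + 0.8*0.18 = 0.492000 + 0.144000 = 0.636000
Of this, 0.144000 comes from 0.8*0.18 (the overloaded truck=true cases).
P(overloaded truck | strain alarm, sensor calibration drift, structural fatigue) = 0.144000 / 0.636000 ≈ 0.2264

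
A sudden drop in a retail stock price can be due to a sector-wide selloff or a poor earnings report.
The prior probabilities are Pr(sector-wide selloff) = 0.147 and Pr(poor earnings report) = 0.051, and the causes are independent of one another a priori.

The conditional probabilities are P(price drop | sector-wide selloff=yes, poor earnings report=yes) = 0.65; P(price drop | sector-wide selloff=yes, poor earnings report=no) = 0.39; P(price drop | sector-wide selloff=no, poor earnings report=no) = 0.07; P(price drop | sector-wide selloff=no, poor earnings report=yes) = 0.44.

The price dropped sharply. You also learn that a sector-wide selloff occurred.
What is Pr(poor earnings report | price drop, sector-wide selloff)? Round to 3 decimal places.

Pr(poor earnings report | price drop, sector-wide selloff) ≈ 0.082

P(price drop | sector-wide selloff) = 0.39×0.949 + 0.65×0.051 = 0.370110 + 0.033150 = 0.403260
Restricting to configurations with poor earnings report present: 0.65×0.051 = 0.033150.
P(poor earnings report | price drop, sector-wide selloff) = 0.033150 / 0.403260 ≈ 0.082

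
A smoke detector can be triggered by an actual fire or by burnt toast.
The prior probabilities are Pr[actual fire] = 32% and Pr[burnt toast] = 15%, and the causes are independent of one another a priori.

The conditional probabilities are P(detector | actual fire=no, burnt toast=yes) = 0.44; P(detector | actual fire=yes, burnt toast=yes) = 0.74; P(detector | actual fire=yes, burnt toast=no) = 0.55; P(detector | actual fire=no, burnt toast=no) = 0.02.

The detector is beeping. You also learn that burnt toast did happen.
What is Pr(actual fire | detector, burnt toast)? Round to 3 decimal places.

Pr(actual fire | detector, burnt toast) ≈ 0.442

By total probability over both values of actual fire:
  P(detector | burnt toast) = 0.44·0.68 + 0.74·0.32
        = 0.299200 + 0.236800 = 0.536000
Keeping only the actual fire-present terms gives 0.236800, so
  P(actual fire | detector, burnt toast) = 0.236800 / 0.536000 ≈ 0.442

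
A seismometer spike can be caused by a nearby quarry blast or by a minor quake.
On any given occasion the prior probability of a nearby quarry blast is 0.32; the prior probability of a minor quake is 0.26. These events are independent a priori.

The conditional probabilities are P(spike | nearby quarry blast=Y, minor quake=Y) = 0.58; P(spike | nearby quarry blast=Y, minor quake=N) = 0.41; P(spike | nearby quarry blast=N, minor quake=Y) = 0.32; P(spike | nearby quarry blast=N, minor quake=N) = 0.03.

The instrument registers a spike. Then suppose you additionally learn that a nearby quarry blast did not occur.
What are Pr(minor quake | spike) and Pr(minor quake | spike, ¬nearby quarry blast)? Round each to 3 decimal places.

Pr(minor quake | spike) ≈ 0.483; Pr(minor quake | spike, ¬nearby quarry blast) ≈ 0.789

For the numerator, keep only minor quake=true terms: 0.056576 + 0.048256 = 0.104832
Normalizer over all consistent configurations: 0.03·0.68·0.74 + 0.32·0.68·0.26 + 0.41·0.32·0.74 + 0.58·0.32·0.26 = 0.217016
Posterior = 0.104832 / 0.217016 ≈ 0.483

With the extra evidence:
Weight on minor quake=true, given the evidence: 0.32×0.26 = 0.083200
The normalizing constant is 0.03×0.74 + 0.32×0.26 = 0.105400
Posterior = 0.083200 / 0.105400 ≈ 0.789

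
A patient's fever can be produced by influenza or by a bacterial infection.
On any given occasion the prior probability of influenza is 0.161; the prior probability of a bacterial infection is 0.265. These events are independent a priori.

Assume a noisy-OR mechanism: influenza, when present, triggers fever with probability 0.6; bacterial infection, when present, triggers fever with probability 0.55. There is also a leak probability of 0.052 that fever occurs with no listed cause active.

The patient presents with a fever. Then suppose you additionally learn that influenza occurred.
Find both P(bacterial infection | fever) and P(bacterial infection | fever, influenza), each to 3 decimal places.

Under noisy-OR, P(fever | causes) = 1 − (1−0.052)·∏(1−qᵢ) over the active causes.
Sum P(fever|·) weighted by the priors over the 4 (influenza, bacterial infection) configurations:
  P(fever) = 0.052×0.839×0.735 + 0.5734×0.839×0.265 + 0.6208×0.161×0.735 + 0.82936×0.161×0.265
        = 0.032067 + 0.127487 + 0.073462 + 0.035385 = 0.268401
Keeping only the bacterial infection-present terms gives 0.162872, so
  P(bacterial infection | fever) = 0.162872 / 0.268401 ≈ 0.607

Now also conditioning on influenza=true:
Weight on bacterial infection=true, given the evidence: 0.82936×0.265 = 0.219780
Denominator P(fever | influenza): 0.6208×0.735 + 0.82936×0.265 = 0.676068
P(bacterial infection | fever, influenza) = 0.219780/0.676068 ≈ 0.325
Conditioning on influenza lowers the posterior on bacterial infection: the classic explaining-away effect in a common-effect structure.

P(bacterial infection | fever) ≈ 0.607; P(bacterial infection | fever, influenza) ≈ 0.325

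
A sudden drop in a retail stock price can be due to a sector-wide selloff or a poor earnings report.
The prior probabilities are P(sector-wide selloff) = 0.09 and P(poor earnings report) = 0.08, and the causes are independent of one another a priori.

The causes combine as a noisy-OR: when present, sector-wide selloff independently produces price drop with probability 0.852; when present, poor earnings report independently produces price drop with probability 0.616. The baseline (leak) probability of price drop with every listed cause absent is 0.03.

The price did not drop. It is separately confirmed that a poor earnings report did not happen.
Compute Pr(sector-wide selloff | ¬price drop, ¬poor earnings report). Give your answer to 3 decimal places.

Under noisy-OR, P(price drop | causes) = 1 − (1−0.03)·∏(1−qᵢ) over the active causes.
Numerator (weight on configurations with sector-wide selloff): 0.14356·0.09 = 0.012920
Denominator P(¬price drop | ¬poor earnings report): 0.97·0.91 + 0.14356·0.09 = 0.895620
Posterior = 0.012920 / 0.895620 ≈ 0.014

Pr(sector-wide selloff | ¬price drop, ¬poor earnings report) ≈ 0.014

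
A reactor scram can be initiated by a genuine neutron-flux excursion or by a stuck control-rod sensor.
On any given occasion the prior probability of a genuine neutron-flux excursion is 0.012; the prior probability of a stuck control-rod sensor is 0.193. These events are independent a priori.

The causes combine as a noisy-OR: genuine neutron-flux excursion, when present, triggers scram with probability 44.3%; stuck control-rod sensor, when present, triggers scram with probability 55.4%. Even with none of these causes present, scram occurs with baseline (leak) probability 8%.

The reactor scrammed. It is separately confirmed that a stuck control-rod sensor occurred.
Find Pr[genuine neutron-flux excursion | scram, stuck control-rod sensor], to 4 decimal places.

Under noisy-OR, P(scram | causes) = 1 − (1−0.08)·∏(1−qᵢ) over the active causes.
P(scram | stuck control-rod sensor) = 0.58968×0.988 + 0.771452×0.012 = 0.582604 + 0.009257 = 0.591861
Restricting to configurations with genuine neutron-flux excursion present: 0.771452×0.012 = 0.009257.
P(genuine neutron-flux excursion | scram, stuck control-rod sensor) = 0.009257 / 0.591861 ≈ 0.0156

Pr[genuine neutron-flux excursion | scram, stuck control-rod sensor] ≈ 0.0156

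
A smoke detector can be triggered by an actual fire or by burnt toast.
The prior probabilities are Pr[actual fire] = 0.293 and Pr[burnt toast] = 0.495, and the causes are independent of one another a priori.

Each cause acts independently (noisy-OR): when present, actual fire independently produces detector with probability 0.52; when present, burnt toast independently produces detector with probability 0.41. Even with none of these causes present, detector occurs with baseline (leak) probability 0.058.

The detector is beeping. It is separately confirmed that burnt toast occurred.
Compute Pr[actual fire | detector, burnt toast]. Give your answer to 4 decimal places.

Pr[actual fire | detector, burnt toast] ≈ 0.4062

Under noisy-OR, P(detector | causes) = 1 − (1−0.058)·∏(1−qᵢ) over the active causes.
For the numerator, keep only actual fire=true terms: 0.733226*0.293 = 0.214835
Normalizer over all consistent configurations: 0.44422*0.707 + 0.733226*0.293 = 0.528899
P(actual fire | detector, burnt toast) = 0.214835/0.528899 ≈ 0.4062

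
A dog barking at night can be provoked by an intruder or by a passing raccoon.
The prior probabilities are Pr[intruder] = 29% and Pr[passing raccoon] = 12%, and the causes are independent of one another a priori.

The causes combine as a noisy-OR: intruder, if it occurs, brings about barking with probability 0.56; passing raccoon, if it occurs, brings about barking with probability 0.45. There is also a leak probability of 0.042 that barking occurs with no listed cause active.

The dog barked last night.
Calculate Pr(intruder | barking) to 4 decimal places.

Under noisy-OR, P(barking | causes) = 1 − (1−0.042)·∏(1−qᵢ) over the active causes.
P(barking) = 0.042*0.71*0.88 + 0.4731*0.71*0.12 + 0.57848*0.29*0.88 + 0.768164*0.29*0.12 = 0.026242 + 0.040308 + 0.147628 + 0.026732 = 0.240910
The intruder-present share is 0.147628 + 0.026732 = 0.174360.
Hence the posterior is 0.174360/0.240910 ≈ 0.7238.

Pr(intruder | barking) ≈ 0.7238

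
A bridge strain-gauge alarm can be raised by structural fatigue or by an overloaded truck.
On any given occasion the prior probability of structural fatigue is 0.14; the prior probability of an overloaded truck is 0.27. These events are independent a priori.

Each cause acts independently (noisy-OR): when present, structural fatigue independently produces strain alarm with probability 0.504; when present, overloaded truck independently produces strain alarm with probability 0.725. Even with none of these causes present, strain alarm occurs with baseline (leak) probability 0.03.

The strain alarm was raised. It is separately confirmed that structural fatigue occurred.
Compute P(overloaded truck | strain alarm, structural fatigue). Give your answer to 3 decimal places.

P(overloaded truck | strain alarm, structural fatigue) ≈ 0.382

Under noisy-OR, P(strain alarm | causes) = 1 − (1−0.03)·∏(1−qᵢ) over the active causes.
P(strain alarm | structural fatigue) = 0.51888*0.73 + 0.867692*0.27 = 0.378782 + 0.234277 = 0.613059
Of this, 0.234277 comes from 0.867692*0.27 (the overloaded truck=true cases).
So P(overloaded truck | strain alarm, structural fatigue) = 0.234277/0.613059 ≈ 0.382.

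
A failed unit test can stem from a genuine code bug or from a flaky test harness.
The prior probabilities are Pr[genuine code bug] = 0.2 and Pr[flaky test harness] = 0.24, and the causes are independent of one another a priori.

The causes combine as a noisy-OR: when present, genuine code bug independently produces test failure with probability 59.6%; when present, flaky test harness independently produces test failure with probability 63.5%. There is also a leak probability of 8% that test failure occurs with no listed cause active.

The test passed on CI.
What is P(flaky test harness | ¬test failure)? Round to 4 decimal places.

Under noisy-OR, P(test failure | causes) = 1 − (1−0.08)·∏(1−qᵢ) over the active causes.
P(¬test failure) = 0.92×0.8×0.76 + 0.3358×0.8×0.24 + 0.37168×0.2×0.76 + 0.135663×0.2×0.24 = 0.559360 + 0.064474 + 0.056495 + 0.006512 = 0.686841
The flaky test harness-present share is 0.064474 + 0.006512 = 0.070986.
Hence the posterior is 0.070986/0.686841 ≈ 0.1034.

P(flaky test harness | ¬test failure) ≈ 0.1034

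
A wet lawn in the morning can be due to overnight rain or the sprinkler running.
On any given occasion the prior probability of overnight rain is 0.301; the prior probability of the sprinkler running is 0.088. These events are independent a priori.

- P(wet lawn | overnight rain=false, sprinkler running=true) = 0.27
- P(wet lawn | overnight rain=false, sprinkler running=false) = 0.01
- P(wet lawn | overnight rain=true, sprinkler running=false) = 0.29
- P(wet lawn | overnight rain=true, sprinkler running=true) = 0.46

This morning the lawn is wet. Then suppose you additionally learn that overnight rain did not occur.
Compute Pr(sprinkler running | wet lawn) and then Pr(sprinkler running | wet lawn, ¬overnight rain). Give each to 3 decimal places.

Pr(sprinkler running | wet lawn) ≈ 0.251; Pr(sprinkler running | wet lawn, ¬overnight rain) ≈ 0.723

P(wet lawn) = 0.01×0.699×0.912 + 0.27×0.699×0.088 + 0.29×0.301×0.912 + 0.46×0.301×0.088 = 0.006375 + 0.016608 + 0.079608 + 0.012184 = 0.114775
The sprinkler running-present share is 0.016608 + 0.012184 = 0.028792.
Hence the posterior is 0.028792/0.114775 ≈ 0.251.

With the extra evidence:
P(wet lawn | ¬overnight rain) = 0.01×0.912 + 0.27×0.088 = 0.009120 + 0.023760 = 0.032880
The sprinkler running-present share is 0.27×0.088 = 0.023760.
So P(sprinkler running | wet lawn, ¬overnight rain) = 0.023760/0.032880 ≈ 0.723.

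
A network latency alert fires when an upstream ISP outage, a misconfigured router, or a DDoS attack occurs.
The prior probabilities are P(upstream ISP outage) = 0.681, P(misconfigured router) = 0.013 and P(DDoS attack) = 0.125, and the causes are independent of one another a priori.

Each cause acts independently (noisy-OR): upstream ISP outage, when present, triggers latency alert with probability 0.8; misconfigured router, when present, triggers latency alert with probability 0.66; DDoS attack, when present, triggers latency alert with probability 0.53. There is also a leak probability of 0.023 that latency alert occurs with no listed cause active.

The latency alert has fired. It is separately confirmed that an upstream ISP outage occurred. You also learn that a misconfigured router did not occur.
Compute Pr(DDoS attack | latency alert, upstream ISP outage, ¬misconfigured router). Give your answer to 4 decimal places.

Under noisy-OR, P(latency alert | causes) = 1 − (1−0.023)·∏(1−qᵢ) over the active causes.
Numerator (weight on configurations with DDoS attack): 0.908162·0.125 = 0.113520
Normalizer over all consistent configurations: 0.8046·0.875 + 0.908162·0.125 = 0.817545
Posterior = 0.113520 / 0.817545 ≈ 0.1389

Pr(DDoS attack | latency alert, upstream ISP outage, ¬misconfigured router) ≈ 0.1389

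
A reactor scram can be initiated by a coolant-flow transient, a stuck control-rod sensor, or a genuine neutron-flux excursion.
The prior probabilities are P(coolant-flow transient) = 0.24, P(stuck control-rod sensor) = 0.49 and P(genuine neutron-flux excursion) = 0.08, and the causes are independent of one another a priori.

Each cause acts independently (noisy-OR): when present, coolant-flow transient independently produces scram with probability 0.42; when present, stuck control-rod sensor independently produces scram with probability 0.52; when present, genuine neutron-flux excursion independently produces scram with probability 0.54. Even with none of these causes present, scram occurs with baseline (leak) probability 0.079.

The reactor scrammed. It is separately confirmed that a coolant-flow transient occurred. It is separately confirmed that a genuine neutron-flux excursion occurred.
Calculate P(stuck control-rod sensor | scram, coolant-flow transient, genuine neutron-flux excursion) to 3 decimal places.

Under noisy-OR, P(scram | causes) = 1 − (1−0.079)·∏(1−qᵢ) over the active causes.
Numerator (weight on configurations with stuck control-rod sensor): 0.882053×0.49 = 0.432206
Denominator P(scram | coolant-flow transient, genuine neutron-flux excursion): 0.754277×0.51 + 0.882053×0.49 = 0.816887
Posterior = 0.432206 / 0.816887 ≈ 0.529

P(stuck control-rod sensor | scram, coolant-flow transient, genuine neutron-flux excursion) ≈ 0.529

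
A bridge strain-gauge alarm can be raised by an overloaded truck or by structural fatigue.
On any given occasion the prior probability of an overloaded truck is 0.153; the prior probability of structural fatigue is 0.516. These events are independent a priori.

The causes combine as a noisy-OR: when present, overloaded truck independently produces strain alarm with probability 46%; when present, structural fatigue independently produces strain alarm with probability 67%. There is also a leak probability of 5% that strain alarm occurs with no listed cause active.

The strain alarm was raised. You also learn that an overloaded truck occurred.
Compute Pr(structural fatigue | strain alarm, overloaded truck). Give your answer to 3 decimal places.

Pr(structural fatigue | strain alarm, overloaded truck) ≈ 0.645

Under noisy-OR, P(strain alarm | causes) = 1 − (1−0.05)·∏(1−qᵢ) over the active causes.
Weight on structural fatigue=true, given the evidence: 0.83071·0.516 = 0.428646
The normalizing constant is 0.487·0.484 + 0.83071·0.516 = 0.664354
Posterior = 0.428646 / 0.664354 ≈ 0.645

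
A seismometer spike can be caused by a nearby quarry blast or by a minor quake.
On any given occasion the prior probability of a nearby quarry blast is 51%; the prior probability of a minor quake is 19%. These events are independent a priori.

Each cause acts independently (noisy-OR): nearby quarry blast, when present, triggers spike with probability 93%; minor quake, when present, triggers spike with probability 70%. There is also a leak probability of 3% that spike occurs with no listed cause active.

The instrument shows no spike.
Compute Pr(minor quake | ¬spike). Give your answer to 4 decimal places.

Pr(minor quake | ¬spike) ≈ 0.0657

Under noisy-OR, P(spike | causes) = 1 − (1−0.03)·∏(1−qᵢ) over the active causes.
For the numerator, keep only minor quake=true terms: 0.027092 + 0.001974 = 0.029066
Denominator P(¬spike): 0.97×0.49×0.81 + 0.291×0.49×0.19 + 0.0679×0.51×0.81 + 0.02037×0.51×0.19 = 0.442108
Posterior = 0.029066 / 0.442108 ≈ 0.0657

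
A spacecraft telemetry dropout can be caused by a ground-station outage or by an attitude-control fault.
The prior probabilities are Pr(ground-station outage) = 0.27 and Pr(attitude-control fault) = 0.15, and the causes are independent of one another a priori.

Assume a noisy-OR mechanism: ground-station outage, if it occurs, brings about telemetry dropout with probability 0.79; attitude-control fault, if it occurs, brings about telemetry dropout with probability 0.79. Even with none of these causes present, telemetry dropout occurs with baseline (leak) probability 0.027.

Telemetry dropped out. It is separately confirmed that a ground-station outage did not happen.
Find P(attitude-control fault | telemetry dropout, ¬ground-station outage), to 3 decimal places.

Under noisy-OR, P(telemetry dropout | causes) = 1 − (1−0.027)·∏(1−qᵢ) over the active causes.
P(telemetry dropout | ¬ground-station outage) = 0.027×0.85 + 0.79567×0.15 = 0.022950 + 0.119350 = 0.142300
The attitude-control fault-present share is 0.79567×0.15 = 0.119350.
So P(attitude-control fault | telemetry dropout, ¬ground-station outage) = 0.119350/0.142300 ≈ 0.839.

P(attitude-control fault | telemetry dropout, ¬ground-station outage) ≈ 0.839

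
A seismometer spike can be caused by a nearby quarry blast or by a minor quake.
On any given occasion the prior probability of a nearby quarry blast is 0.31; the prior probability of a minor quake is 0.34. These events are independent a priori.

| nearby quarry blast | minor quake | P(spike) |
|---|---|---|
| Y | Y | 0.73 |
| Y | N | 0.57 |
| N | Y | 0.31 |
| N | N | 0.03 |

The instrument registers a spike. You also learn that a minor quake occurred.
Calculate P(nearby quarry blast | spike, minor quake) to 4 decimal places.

P(nearby quarry blast | spike, minor quake) ≈ 0.5141

For the numerator, keep only nearby quarry blast=true terms: 0.73×0.31 = 0.226300
The normalizing constant is 0.31×0.69 + 0.73×0.31 = 0.440200
P(nearby quarry blast | spike, minor quake) = 0.226300/0.440200 ≈ 0.5141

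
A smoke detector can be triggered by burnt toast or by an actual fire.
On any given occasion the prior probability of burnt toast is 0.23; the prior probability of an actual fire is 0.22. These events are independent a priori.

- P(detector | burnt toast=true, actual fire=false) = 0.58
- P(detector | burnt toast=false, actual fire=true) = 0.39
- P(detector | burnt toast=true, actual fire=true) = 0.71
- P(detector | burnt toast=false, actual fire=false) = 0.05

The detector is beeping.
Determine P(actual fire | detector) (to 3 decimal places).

P(actual fire | detector) ≈ 0.432

P(detector) = 0.05*0.77*0.78 + 0.39*0.77*0.22 + 0.58*0.23*0.78 + 0.71*0.23*0.22 = 0.030030 + 0.066066 + 0.104052 + 0.035926 = 0.236074
Restricting to configurations with actual fire present: 0.066066 + 0.035926 = 0.101992.
P(actual fire | detector) = 0.101992 / 0.236074 ≈ 0.432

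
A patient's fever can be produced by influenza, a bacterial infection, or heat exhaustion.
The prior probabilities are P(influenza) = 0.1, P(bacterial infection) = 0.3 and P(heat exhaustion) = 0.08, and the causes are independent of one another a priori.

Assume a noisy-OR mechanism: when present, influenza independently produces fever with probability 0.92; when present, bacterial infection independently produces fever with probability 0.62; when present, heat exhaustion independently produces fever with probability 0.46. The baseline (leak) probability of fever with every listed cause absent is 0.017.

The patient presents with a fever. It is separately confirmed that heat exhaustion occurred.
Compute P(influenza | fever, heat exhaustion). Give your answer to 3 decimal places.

P(influenza | fever, heat exhaustion) ≈ 0.159

Under noisy-OR, P(fever | causes) = 1 − (1−0.017)·∏(1−qᵢ) over the active causes.
P(fever | heat exhaustion) = 0.46918×0.9×0.7 + 0.798288×0.9×0.3 + 0.957534×0.1×0.7 + 0.983863×0.1×0.3 = 0.295583 + 0.215538 + 0.067027 + 0.029516 = 0.607664
Of this, 0.096543 comes from 0.067027 + 0.029516 (the influenza=true cases).
So P(influenza | fever, heat exhaustion) = 0.096543/0.607664 ≈ 0.159.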